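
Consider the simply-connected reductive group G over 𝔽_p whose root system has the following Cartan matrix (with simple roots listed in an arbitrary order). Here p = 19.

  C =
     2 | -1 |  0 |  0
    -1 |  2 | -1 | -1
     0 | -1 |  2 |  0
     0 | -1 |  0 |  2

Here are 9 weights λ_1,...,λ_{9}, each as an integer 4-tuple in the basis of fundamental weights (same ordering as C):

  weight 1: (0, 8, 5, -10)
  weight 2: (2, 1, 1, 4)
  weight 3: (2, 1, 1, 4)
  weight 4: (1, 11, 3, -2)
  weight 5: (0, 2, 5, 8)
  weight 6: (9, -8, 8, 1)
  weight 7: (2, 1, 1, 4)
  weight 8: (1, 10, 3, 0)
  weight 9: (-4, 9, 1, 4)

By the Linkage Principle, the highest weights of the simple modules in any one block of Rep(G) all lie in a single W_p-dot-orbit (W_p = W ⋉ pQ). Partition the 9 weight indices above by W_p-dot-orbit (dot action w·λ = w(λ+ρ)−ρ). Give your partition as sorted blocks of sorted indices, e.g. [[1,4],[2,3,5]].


Cartan matrix: type D_4 (|W|=192); un-permuting the 4 rows.

λ_j+ρ reflected into Ā_19 (⟨·,θ^∨⟩≤19); 4-tuples as given:

  λ_1 → (1, 0, 6, 9) · λ_2 → (3, 2, 2, 5) · λ_3 → (3, 2, 2, 5) · λ_4 → (2, 1, 4, 1) · λ_5 → (1, 0, 6, 9) · λ_6 → (3, 2, 2, 5) · λ_7 → (3, 2, 2, 5) · λ_8 → (2, 1, 4, 1) · λ_9 → (3, 2, 2, 5)

Grouping the 9 weights by Ā_19-representative: 3 linkage classes.

[[1, 5], [2, 3, 6, 7, 9], [4, 8]]


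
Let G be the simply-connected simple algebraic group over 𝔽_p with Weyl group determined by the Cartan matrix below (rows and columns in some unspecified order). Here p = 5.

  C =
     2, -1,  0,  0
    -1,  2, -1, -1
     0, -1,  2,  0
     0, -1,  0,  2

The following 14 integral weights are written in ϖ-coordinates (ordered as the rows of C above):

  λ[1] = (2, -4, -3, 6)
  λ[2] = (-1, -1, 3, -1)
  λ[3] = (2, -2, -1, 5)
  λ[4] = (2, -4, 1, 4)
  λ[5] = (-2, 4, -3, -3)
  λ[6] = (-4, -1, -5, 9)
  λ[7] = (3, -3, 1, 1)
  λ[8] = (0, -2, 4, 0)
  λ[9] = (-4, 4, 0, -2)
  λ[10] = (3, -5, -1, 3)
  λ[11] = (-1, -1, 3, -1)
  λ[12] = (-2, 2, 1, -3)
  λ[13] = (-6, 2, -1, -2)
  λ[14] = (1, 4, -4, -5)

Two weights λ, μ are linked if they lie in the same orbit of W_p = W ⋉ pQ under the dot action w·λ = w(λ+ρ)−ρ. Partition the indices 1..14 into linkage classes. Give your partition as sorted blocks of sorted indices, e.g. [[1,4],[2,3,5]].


Dynkin diagram of C (from the 6 off-diagonal −1 entries): D_4.

Ā_5 reps of the 14 weights (D_4, coords as presented):

    [1] (0, 2, 1, 0)
    [2] (0, 0, 4, 0)
    [3] (1, 0, 2, 2)
    [4] (0, 0, 1, 2)
    [5] (1, 0, 2, 2)
    [6] (1, 0, 2, 2)
    [7] (2, 1, 0, 0)
    [8] (0, 0, 4, 0)
    [9] (2, 1, 0, 0)
    [10] (0, 0, 4, 0)
    [11] (0, 0, 4, 0)
    [12] (1, 0, 2, 2)
    [13] (0, 2, 1, 0)
    [14] (0, 0, 1, 2)

Grouping the 14 weights by Ā_5-representative: 5 linkage classes.

[[1, 13], [2, 8, 10, 11], [3, 5, 6, 12], [4, 14], [7, 9]]


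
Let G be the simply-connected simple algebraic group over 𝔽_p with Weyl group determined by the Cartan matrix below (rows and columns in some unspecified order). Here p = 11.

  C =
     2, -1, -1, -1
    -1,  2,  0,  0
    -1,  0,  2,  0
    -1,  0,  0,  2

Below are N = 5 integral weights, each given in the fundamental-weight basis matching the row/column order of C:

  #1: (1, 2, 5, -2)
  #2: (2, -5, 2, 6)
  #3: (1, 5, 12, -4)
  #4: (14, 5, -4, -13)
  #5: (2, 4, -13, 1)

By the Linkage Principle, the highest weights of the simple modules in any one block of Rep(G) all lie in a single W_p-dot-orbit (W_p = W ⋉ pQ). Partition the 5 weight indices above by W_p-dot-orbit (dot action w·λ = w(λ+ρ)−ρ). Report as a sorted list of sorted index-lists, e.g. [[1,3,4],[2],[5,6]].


Dynkin diagram of C (from the 6 off-diagonal −1 entries): D_4.

Ā_11 reps of the 5 weights (D_4, coords as presented):

    1: (0, 3, 6, 1)
    2: (1, 2, 1, 5)
    3: (1, 2, 1, 5)
    4: (0, 3, 6, 1)
    5: (1, 2, 1, 5)

Partition of {1..5} into 2 W_11-dot-orbits:

[[1, 4], [2, 3, 5]]


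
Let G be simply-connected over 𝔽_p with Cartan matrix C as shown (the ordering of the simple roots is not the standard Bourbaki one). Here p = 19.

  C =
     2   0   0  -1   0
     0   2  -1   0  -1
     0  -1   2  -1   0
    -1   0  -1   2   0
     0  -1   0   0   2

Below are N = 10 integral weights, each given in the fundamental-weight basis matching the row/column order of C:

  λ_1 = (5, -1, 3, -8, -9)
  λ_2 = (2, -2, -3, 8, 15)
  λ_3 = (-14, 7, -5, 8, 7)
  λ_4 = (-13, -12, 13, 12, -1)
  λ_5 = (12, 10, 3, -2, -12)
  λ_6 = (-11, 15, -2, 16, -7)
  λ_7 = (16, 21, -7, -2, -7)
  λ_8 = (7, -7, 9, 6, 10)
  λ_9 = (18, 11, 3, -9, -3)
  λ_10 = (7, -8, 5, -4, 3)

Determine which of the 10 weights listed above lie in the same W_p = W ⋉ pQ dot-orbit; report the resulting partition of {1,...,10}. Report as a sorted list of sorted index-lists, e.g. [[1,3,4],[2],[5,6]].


Cartan matrix: type A_5 (|W|=720); un-permuting the 5 rows.

W_19-reps of the 10 weights in Ā_19 (same 5-coord order as C):

  [1] (4, 0, 3, 1, 3);  [2] (3, 2, 1, 3, 7);  [3] (3, 0, 4, 4, 6);  [4] (4, 0, 3, 1, 3);  [5] (4, 0, 3, 1, 3);  [6] (3, 2, 1, 3, 7);  [7] (3, 2, 1, 3, 7);  [8] (3, 0, 4, 4, 6);  [9] (3, 0, 4, 4, 6);  [10] (4, 0, 3, 1, 3)

3 distinct reps among the 10 weights ⇒ 3 W_19-linkage classes:

[[1, 4, 5, 10], [2, 6, 7], [3, 8, 9]]


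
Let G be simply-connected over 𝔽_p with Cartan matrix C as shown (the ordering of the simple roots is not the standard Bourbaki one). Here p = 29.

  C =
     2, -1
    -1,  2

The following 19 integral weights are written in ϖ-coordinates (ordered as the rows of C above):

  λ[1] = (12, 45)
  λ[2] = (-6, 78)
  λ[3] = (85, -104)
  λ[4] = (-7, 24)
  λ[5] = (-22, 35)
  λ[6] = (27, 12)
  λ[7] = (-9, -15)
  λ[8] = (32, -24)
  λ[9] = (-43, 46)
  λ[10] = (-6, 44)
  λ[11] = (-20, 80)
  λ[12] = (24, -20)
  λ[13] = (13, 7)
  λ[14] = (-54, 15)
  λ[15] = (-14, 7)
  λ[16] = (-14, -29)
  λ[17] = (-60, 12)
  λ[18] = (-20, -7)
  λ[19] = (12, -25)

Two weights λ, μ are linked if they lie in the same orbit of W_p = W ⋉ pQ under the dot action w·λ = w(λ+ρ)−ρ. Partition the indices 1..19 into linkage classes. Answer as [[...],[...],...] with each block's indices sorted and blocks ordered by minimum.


Type A_2, rank 2, |W|=6; reorder rows/cols to standard.

λ_j+ρ reflected into Ā_29 (⟨·,θ^∨⟩≤29); 2-tuples as given:

  λ_1 → (16, 1);  λ_2 → (8, 5);  λ_3 → (16, 1);  λ_4 → (6, 19);  λ_5 → (14, 8);  λ_6 → (16, 1);  λ_7 → (14, 8);  λ_8 → (6, 19);  λ_9 → (11, 13);  λ_10 → (11, 13);  λ_11 → (6, 19);  λ_12 → (6, 19);  λ_13 → (14, 8);  λ_14 → (8, 5);  λ_15 → (8, 5);  λ_16 → (16, 1);  λ_17 → (16, 1);  λ_18 → (6, 19);  λ_19 → (11, 13)

Grouping the 19 weights by Ā_29-representative: 5 linkage classes.

[[1, 3, 6, 16, 17], [2, 14, 15], [4, 8, 11, 12, 18], [5, 7, 13], [9, 10, 19]]


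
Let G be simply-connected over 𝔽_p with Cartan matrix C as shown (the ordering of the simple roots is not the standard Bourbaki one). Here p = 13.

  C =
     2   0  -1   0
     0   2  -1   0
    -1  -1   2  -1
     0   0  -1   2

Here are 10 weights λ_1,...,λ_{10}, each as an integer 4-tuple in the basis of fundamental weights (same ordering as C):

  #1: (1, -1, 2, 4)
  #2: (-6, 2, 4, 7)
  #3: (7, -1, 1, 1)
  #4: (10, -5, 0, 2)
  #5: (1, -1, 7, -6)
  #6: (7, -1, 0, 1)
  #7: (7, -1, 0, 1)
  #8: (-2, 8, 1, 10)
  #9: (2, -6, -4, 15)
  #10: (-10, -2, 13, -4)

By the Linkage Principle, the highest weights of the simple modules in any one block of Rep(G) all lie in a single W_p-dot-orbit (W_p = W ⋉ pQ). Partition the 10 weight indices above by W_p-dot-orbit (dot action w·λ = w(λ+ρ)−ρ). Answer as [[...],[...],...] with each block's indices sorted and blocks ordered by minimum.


Type D_4, rank 4, |W|=192; reorder rows/cols to standard.

Alcove-folded reps (p=13, 10 weights, presented ϖ-order):

  λ_1+ρ ↦ (2, 0, 3, 5)
  λ_2+ρ ↦ (2, 0, 3, 5)
  λ_3+ρ ↦ (8, 0, 1, 2)
  λ_4+ρ ↦ (8, 1, 1, 0)
  λ_5+ρ ↦ (2, 0, 3, 5)
  λ_6+ρ ↦ (8, 0, 1, 2)
  λ_7+ρ ↦ (8, 0, 1, 2)
  λ_8+ρ ↦ (8, 0, 1, 2)
  λ_9+ρ ↦ (2, 0, 3, 5)
  λ_10+ρ ↦ (8, 0, 1, 2)

These 10 weights hit 3 W_13-dot-orbits; sizes (4, 5, 1):

[[1, 2, 5, 9], [3, 6, 7, 8, 10], [4]]


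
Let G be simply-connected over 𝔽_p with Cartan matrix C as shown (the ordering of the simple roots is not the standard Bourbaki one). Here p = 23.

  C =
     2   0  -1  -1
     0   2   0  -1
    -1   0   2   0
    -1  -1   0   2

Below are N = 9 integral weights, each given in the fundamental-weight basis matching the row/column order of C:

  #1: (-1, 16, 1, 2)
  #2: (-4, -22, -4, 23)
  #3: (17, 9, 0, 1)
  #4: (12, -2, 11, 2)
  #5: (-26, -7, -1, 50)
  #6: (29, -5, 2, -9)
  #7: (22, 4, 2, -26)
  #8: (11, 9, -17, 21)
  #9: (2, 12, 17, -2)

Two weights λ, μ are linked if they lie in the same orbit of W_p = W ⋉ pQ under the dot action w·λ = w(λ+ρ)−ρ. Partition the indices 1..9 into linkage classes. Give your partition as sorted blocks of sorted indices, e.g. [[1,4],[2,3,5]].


Cartan matrix: type A_4 (|W|=120); un-permuting the 4 rows.

λ_j+ρ reflected into Ā_23 (⟨·,θ^∨⟩≤23); 4-tuples as given:

  1: (0, 17, 2, 3);  2: (0, 17, 2, 3);  3: (11, 2, 7, 2);  4: (11, 2, 7, 2);  5: (0, 17, 2, 3);  6: (11, 2, 7, 2);  7: (0, 17, 2, 3);  8: (5, 11, 4, 2);  9: (2, 2, 8, 1)

4 distinct reps among the 9 weights ⇒ 4 W_23-linkage classes:

[[1, 2, 5, 7], [3, 4, 6], [8], [9]]


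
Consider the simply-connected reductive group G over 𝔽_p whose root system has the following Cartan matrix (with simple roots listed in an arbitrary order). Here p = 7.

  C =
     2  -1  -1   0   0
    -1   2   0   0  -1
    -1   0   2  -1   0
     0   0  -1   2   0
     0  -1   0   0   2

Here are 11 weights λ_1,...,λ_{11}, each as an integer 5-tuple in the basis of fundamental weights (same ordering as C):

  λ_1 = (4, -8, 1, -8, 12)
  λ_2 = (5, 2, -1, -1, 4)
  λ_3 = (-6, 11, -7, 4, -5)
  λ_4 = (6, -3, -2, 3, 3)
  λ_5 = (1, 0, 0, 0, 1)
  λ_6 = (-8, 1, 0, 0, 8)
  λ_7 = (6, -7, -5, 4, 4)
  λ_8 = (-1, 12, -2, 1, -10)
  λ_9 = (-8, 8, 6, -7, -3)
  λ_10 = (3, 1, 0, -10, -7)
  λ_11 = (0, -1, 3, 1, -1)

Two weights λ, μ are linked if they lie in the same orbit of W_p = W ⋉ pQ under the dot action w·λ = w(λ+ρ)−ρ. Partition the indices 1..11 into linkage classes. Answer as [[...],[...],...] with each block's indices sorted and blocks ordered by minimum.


Cartan matrix: type A_5 (|W|=720); un-permuting the 5 rows.

W_7-reps of the 11 weights in Ā_7 (same 5-coord order as C):

  [1] (1, 0, 4, 2, 0)
  [2] (1, 0, 4, 2, 0)
  [3] (1, 1, 1, 0, 3)
  [4] (2, 1, 1, 1, 2)
  [5] (2, 1, 1, 1, 2)
  [6] (1, 1, 1, 2, 0)
  [7] (3, 2, 1, 0, 0)
  [8] (3, 2, 1, 0, 0)
  [9] (1, 0, 4, 2, 0)
  [10] (3, 2, 1, 0, 0)
  [11] (1, 0, 4, 2, 0)

Partition of {1..11} into 5 W_7-dot-orbits:

[[1, 2, 9, 11], [3], [4, 5], [6], [7, 8, 10]]


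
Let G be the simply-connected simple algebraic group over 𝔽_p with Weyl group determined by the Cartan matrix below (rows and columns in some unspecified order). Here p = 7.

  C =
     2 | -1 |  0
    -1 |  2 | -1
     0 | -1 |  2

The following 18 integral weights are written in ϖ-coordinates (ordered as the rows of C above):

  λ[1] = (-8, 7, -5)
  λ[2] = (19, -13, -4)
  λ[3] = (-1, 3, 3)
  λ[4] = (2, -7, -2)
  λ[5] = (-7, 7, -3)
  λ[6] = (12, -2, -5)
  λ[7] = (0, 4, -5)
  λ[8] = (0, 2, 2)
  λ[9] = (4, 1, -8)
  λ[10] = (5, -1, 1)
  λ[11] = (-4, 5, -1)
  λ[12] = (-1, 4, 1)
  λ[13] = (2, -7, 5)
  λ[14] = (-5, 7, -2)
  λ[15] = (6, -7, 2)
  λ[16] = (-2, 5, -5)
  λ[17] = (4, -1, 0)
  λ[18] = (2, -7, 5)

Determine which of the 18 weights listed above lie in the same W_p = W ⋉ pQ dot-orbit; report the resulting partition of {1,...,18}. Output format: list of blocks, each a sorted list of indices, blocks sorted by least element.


Root system A_3: the 3×3 matrix C matches after relabeling.

Alcove-folded reps (p=7, 18 weights, presented ϖ-order):

  1: (3, 3, 0) · 2: (1, 1, 4) · 3: (1, 3, 3) · 4: (1, 3, 3) · 5: (5, 0, 1) · 6: (1, 1, 4) · 7: (1, 1, 4) · 8: (1, 3, 3) · 9: (0, 5, 2) · 10: (5, 0, 1) · 11: (3, 3, 0) · 12: (0, 5, 2) · 13: (3, 3, 0) · 14: (3, 3, 0) · 15: (1, 3, 3) · 16: (1, 1, 4) · 17: (5, 0, 1) · 18: (3, 3, 0)

The 18 indices split into 5 linkage classes (same alcove rep ⇔ same W_7-dot-orbit):

[[1, 11, 13, 14, 18], [2, 6, 7, 16], [3, 4, 8, 15], [5, 10, 17], [9, 12]]


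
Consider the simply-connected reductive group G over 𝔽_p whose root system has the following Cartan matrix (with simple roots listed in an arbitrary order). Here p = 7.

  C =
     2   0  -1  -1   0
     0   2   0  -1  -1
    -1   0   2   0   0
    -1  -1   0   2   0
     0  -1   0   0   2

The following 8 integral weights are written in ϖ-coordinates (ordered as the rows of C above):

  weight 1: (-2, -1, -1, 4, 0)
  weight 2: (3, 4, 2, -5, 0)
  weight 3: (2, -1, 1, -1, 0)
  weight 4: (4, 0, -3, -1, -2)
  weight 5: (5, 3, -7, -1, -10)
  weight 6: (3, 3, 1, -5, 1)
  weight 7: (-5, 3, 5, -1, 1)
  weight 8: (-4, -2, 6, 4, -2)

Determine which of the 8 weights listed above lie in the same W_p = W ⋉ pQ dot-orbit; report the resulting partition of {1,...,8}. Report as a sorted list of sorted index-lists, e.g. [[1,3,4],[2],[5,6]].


Type A_5, rank 5, |W|=720; reorder rows/cols to standard.

λ_j+ρ reflected into Ā_7 (⟨·,θ^∨⟩≤7); 5-tuples as given:

  [1] (0, 0, 1, 4, 1) · [2] (0, 0, 1, 4, 1) · [3] (3, 0, 2, 0, 1) · [4] (3, 0, 2, 0, 1) · [5] (3, 0, 2, 0, 1) · [6] (0, 0, 1, 4, 1) · [7] (0, 0, 1, 4, 1) · [8] (3, 0, 2, 0, 1)

Grouping the 8 weights by Ā_7-representative: 2 linkage classes.

[[1, 2, 6, 7], [3, 4, 5, 8]]


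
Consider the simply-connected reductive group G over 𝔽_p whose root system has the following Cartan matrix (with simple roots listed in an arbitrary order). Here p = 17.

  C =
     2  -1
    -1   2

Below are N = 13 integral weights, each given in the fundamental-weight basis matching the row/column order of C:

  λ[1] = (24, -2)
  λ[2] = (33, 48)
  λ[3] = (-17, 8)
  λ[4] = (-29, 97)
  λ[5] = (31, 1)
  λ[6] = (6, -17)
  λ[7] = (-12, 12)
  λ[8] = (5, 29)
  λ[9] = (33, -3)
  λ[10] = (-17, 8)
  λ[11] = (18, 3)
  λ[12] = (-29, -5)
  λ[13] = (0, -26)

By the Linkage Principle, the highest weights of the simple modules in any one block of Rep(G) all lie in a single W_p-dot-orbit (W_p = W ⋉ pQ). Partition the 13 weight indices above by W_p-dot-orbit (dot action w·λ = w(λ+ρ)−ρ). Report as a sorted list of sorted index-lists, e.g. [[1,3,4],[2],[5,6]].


C ↔ A_2 under row/col permutation; |W(A_2)| = 6.

Folding the 13 weights λ_j+ρ into Ā_17 (reps in the given 2-coord order):

  [1] (9, 7)
  [2] (0, 15)
  [3] (9, 7)
  [4] (11, 2)
  [5] (0, 15)
  [6] (9, 7)
  [7] (11, 2)
  [8] (11, 2)
  [9] (0, 15)
  [10] (9, 7)
  [11] (11, 2)
  [12] (11, 2)
  [13] (9, 7)

Partition of {1..13} into 3 W_17-dot-orbits:

[[1, 3, 6, 10, 13], [2, 5, 9], [4, 7, 8, 11, 12]]


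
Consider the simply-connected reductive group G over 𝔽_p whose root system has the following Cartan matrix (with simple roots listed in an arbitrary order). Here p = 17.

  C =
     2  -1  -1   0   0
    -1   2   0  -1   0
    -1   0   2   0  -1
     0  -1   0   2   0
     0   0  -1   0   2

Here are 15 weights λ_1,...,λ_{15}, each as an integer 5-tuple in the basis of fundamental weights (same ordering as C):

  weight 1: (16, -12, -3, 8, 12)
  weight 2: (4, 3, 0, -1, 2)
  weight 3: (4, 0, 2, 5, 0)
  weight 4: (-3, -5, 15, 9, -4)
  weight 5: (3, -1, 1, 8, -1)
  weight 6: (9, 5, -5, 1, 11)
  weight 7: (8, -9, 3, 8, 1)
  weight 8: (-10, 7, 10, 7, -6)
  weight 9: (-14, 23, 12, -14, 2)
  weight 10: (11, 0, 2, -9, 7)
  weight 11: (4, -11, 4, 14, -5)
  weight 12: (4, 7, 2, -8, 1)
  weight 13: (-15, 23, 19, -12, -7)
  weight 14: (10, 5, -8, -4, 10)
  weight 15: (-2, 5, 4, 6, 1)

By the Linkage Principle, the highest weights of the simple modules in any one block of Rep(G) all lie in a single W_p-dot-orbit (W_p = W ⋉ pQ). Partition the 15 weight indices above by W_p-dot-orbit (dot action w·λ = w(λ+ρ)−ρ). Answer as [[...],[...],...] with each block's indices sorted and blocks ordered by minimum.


C ↔ A_5 under row/col permutation; |W(A_5)| = 720.

W_17-reps of the 15 weights in Ā_17 (same 5-coord order as C):

  λ_1 → (4, 0, 2, 9, 0);  λ_2 → (5, 4, 1, 0, 3);  λ_3 → (5, 1, 3, 6, 1);  λ_4 → (4, 2, 7, 1, 0);  λ_5 → (4, 0, 2, 9, 0);  λ_6 → (5, 1, 3, 6, 1);  λ_7 → (1, 8, 4, 1, 2);  λ_8 → (5, 1, 3, 6, 1);  λ_9 → (4, 2, 7, 1, 0);  λ_10 → (5, 1, 3, 6, 1);  λ_11 → (1, 5, 4, 5, 0);  λ_12 → (5, 1, 3, 6, 1);  λ_13 → (4, 2, 7, 1, 0);  λ_14 → (4, 2, 7, 1, 0);  λ_15 → (1, 5, 4, 5, 0)

Grouping the 15 weights by Ā_17-representative: 6 linkage classes.

[[1, 5], [2], [3, 6, 8, 10, 12], [4, 9, 13, 14], [7], [11, 15]]


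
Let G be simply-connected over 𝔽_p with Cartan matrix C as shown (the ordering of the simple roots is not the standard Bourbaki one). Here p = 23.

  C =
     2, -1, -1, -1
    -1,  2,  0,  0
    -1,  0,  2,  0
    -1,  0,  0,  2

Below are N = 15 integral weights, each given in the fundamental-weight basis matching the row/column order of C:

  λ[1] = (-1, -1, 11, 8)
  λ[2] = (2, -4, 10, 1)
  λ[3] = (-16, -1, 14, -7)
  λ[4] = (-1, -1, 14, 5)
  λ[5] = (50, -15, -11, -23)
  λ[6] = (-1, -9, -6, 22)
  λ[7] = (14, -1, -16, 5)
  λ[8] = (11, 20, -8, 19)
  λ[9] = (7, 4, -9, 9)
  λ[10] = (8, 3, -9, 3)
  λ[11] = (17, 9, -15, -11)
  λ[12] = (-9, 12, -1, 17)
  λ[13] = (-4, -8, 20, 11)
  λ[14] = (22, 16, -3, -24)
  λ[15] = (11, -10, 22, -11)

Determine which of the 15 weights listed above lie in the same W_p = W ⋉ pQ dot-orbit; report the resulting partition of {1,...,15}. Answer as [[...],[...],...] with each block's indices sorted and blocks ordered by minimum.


Dynkin diagram of C (from the 6 off-diagonal −1 entries): D_4.

Folding the 15 weights λ_j+ρ into Ā_23 (reps in the given 4-coord order):

  λ_1+ρ ↦ (0, 0, 12, 9) · λ_2+ρ ↦ (0, 3, 11, 2) · λ_3+ρ ↦ (0, 0, 15, 6) · λ_4+ρ ↦ (0, 0, 15, 6) · λ_5+ρ ↦ (1, 4, 8, 4) · λ_6+ρ ↦ (0, 5, 8, 10) · λ_7+ρ ↦ (0, 0, 15, 6) · λ_8+ρ ↦ (0, 3, 11, 2) · λ_9+ρ ↦ (0, 5, 8, 10) · λ_10+ρ ↦ (1, 4, 8, 4) · λ_11+ρ ↦ (1, 4, 8, 4) · λ_12+ρ ↦ (0, 5, 8, 10) · λ_13+ρ ↦ (0, 3, 11, 2) · λ_14+ρ ↦ (0, 0, 15, 6) · λ_15+ρ ↦ (0, 3, 11, 2)

Partition of {1..15} into 5 W_23-dot-orbits:

[[1], [2, 8, 13, 15], [3, 4, 7, 14], [5, 10, 11], [6, 9, 12]]


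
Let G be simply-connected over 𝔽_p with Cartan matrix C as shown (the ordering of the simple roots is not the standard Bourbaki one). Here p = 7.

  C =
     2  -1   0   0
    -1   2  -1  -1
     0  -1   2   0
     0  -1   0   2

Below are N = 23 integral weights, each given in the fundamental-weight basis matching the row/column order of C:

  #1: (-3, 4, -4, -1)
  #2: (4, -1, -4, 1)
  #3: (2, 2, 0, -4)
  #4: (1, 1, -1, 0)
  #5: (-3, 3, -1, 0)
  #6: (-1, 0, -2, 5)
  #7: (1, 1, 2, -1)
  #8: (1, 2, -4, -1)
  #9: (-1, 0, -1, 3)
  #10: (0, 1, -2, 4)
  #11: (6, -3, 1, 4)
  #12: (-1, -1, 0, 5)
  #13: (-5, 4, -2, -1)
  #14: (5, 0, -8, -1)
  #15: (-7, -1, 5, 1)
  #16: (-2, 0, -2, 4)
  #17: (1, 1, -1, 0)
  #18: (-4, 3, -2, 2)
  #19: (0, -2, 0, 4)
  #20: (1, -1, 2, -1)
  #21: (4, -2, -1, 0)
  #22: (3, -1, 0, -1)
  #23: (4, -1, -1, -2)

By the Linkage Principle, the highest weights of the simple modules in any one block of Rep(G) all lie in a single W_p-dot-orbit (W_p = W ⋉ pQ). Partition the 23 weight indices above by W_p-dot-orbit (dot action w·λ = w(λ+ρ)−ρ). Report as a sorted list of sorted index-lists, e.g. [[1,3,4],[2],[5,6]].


Root system D_4: the 4×4 matrix C matches after relabeling.

Folding the 23 weights λ_j+ρ into Ā_7 (reps in the given 4-coord order):

    λ_1+ρ ↦ (2, 0, 3, 0)
    λ_2+ρ ↦ (2, 2, 0, 1)
    λ_3+ρ ↦ (3, 0, 1, 3)
    λ_4+ρ ↦ (2, 2, 0, 1)
    λ_5+ρ ↦ (2, 2, 0, 1)
    λ_6+ρ ↦ (0, 0, 1, 6)
    λ_7+ρ ↦ (2, 0, 3, 0)
    λ_8+ρ ↦ (2, 0, 3, 0)
    λ_9+ρ ↦ (0, 1, 0, 4)
    λ_10+ρ ↦ (0, 1, 0, 4)
    λ_11+ρ ↦ (2, 0, 3, 0)
    λ_12+ρ ↦ (0, 0, 1, 6)
    λ_13+ρ ↦ (4, 0, 1, 0)
    λ_14+ρ ↦ (0, 0, 1, 6)
    λ_15+ρ ↦ (0, 1, 0, 4)
    λ_16+ρ ↦ (0, 1, 0, 4)
    λ_17+ρ ↦ (2, 2, 0, 1)
    λ_18+ρ ↦ (3, 0, 1, 3)
    λ_19+ρ ↦ (0, 1, 0, 4)
    λ_20+ρ ↦ (2, 0, 3, 0)
    λ_21+ρ ↦ (4, 0, 1, 0)
    λ_22+ρ ↦ (4, 0, 1, 0)
    λ_23+ρ ↦ (4, 0, 1, 0)

Partition of {1..23} into 6 W_7-dot-orbits:

[[1, 7, 8, 11, 20], [2, 4, 5, 17], [3, 18], [6, 12, 14], [9, 10, 15, 16, 19], [13, 21, 22, 23]]


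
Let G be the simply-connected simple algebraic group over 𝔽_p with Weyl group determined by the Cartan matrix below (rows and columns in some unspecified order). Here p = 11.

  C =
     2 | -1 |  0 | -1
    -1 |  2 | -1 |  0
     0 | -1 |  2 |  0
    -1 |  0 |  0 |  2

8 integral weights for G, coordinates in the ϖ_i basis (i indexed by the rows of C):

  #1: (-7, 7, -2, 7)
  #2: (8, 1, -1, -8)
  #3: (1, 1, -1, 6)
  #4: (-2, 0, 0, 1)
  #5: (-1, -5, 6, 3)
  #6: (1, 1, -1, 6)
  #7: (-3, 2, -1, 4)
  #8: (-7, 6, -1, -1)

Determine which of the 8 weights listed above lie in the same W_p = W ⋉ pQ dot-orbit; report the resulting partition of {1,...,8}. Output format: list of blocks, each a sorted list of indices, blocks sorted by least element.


Cartan matrix: type A_4 (|W|=120); un-permuting the 4 rows.

Ā_11 reps of the 8 weights (A_4, coords as presented):

    λ_1 → (6, 1, 1, 2)
    λ_2 → (2, 2, 0, 7)
    λ_3 → (2, 2, 0, 7)
    λ_4 → (1, 0, 1, 1)
    λ_5 → (4, 0, 3, 0)
    λ_6 → (2, 2, 0, 7)
    λ_7 → (2, 1, 0, 3)
    λ_8 → (0, 1, 0, 6)

The 8 indices split into 6 linkage classes (same alcove rep ⇔ same W_11-dot-orbit):

[[1], [2, 3, 6], [4], [5], [7], [8]]


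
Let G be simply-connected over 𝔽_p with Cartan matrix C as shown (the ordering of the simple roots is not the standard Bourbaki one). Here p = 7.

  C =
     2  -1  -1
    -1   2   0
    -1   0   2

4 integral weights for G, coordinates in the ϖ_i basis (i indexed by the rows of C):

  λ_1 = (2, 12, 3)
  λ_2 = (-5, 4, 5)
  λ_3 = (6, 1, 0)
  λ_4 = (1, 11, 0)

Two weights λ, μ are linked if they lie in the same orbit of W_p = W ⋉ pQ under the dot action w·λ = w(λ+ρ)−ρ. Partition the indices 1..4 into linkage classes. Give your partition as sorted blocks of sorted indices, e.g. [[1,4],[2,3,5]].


A_3 Cartan matrix, 3 simple roots permuted; ρ=(1,1,1).

Each λ_j+ρ reduced to Ā_7; 3-tuples below use C's row order:

  [1] (0, 4, 1) · [2] (4, 1, 2) · [3] (4, 1, 2) · [4] (4, 1, 2)

The 4 indices split into 2 linkage classes (same alcove rep ⇔ same W_7-dot-orbit):

[[1], [2, 3, 4]]


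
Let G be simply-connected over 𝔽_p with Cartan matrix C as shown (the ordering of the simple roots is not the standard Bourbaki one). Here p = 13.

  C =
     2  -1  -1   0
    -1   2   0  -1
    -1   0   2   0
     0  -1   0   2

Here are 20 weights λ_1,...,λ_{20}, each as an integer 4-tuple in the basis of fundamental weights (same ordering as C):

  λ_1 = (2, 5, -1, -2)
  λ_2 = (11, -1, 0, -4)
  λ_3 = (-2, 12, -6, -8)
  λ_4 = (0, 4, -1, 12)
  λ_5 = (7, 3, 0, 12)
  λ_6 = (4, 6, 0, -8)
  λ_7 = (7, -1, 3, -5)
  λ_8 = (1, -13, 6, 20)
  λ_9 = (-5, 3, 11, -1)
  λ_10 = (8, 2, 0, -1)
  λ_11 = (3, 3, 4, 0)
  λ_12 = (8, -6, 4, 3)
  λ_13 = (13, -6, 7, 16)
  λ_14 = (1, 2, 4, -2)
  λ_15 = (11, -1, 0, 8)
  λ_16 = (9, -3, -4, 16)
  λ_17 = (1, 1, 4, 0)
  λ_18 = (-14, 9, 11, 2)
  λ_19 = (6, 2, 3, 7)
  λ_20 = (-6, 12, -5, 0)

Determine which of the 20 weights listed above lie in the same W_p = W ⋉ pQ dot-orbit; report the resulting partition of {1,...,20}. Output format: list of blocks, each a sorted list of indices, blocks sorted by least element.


Root system A_4: the 4×4 matrix C matches after relabeling.

Alcove-folded reps (p=13, 20 weights, presented ϖ-order):

    [1] (3, 5, 0, 1)
    [2] (9, 3, 1, 0)
    [3] (5, 0, 1, 7)
    [4] (5, 0, 1, 7)
    [5] (4, 0, 8, 0)
    [6] (5, 0, 1, 7)
    [7] (4, 4, 4, 0)
    [8] (2, 2, 5, 1)
    [9] (4, 0, 8, 0)
    [10] (9, 3, 1, 0)
    [11] (4, 4, 4, 0)
    [12] (4, 4, 4, 0)
    [13] (4, 4, 4, 0)
    [14] (2, 2, 5, 1)
    [15] (4, 0, 8, 0)
    [16] (2, 2, 5, 1)
    [17] (2, 2, 5, 1)
    [18] (9, 3, 1, 0)
    [19] (2, 2, 5, 1)
    [20] (4, 4, 4, 0)

These 20 weights hit 6 W_13-dot-orbits; sizes (1, 3, 3, 3, 5, 5):

[[1], [2, 10, 18], [3, 4, 6], [5, 9, 15], [7, 11, 12, 13, 20], [8, 14, 16, 17, 19]]


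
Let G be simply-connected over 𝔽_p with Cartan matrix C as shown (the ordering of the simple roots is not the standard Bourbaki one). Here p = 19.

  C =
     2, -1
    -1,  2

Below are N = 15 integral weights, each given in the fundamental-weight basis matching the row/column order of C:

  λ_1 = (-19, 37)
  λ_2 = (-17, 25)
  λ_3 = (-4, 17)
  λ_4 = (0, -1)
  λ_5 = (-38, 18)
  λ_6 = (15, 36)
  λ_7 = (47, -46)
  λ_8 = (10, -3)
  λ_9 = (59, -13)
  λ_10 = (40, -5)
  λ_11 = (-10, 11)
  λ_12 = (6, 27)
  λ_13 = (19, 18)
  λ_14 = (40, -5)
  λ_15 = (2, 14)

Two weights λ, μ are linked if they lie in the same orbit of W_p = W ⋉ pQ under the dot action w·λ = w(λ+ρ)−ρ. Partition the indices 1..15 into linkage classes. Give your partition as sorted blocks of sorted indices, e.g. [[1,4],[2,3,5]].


Type A_2, rank 2, |W|=6; reorder rows/cols to standard.

Ā_19 reps of the 15 weights (A_2, coords as presented):

  λ_1+ρ ↦ (1, 0)
  λ_2+ρ ↦ (9, 3)
  λ_3+ρ ↦ (3, 15)
  λ_4+ρ ↦ (1, 0)
  λ_5+ρ ↦ (1, 0)
  λ_6+ρ ↦ (3, 15)
  λ_7+ρ ↦ (9, 3)
  λ_8+ρ ↦ (9, 2)
  λ_9+ρ ↦ (9, 3)
  λ_10+ρ ↦ (3, 15)
  λ_11+ρ ↦ (9, 3)
  λ_12+ρ ↦ (9, 3)
  λ_13+ρ ↦ (1, 0)
  λ_14+ρ ↦ (3, 15)
  λ_15+ρ ↦ (3, 15)

Grouping the 15 weights by Ā_19-representative: 4 linkage classes.

[[1, 4, 5, 13], [2, 7, 9, 11, 12], [3, 6, 10, 14, 15], [8]]


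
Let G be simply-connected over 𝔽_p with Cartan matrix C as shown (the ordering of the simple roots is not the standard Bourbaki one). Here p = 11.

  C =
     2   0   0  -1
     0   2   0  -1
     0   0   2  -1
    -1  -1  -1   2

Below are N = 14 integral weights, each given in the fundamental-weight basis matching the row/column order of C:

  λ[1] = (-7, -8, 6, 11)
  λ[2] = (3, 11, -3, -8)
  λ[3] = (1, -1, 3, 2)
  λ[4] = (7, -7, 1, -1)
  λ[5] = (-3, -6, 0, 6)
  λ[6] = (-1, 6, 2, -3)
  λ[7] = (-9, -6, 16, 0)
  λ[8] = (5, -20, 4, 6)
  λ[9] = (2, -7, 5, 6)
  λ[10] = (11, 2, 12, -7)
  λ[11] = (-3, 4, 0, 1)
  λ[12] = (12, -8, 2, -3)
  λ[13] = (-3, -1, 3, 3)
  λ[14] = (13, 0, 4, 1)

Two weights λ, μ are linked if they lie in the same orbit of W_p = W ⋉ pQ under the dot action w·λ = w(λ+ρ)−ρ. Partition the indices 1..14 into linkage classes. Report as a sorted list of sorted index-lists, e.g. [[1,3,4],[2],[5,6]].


Root system D_4: the 4×4 matrix C matches after relabeling.

λ_j+ρ reflected into Ā_11 (⟨·,θ^∨⟩≤11); 4-tuples as given:

  1: (2, 1, 1, 3) · 2: (2, 0, 4, 2) · 3: (2, 0, 4, 2) · 4: (2, 0, 4, 2) · 5: (2, 5, 1, 0) · 6: (2, 5, 1, 0) · 7: (2, 1, 1, 3) · 8: (2, 1, 1, 3) · 9: (2, 1, 1, 3) · 10: (2, 5, 1, 0) · 11: (2, 5, 1, 0) · 12: (2, 0, 4, 2) · 13: (2, 0, 4, 2) · 14: (2, 5, 1, 0)

3 distinct reps among the 14 weights ⇒ 3 W_11-linkage classes:

[[1, 7, 8, 9], [2, 3, 4, 12, 13], [5, 6, 10, 11, 14]]


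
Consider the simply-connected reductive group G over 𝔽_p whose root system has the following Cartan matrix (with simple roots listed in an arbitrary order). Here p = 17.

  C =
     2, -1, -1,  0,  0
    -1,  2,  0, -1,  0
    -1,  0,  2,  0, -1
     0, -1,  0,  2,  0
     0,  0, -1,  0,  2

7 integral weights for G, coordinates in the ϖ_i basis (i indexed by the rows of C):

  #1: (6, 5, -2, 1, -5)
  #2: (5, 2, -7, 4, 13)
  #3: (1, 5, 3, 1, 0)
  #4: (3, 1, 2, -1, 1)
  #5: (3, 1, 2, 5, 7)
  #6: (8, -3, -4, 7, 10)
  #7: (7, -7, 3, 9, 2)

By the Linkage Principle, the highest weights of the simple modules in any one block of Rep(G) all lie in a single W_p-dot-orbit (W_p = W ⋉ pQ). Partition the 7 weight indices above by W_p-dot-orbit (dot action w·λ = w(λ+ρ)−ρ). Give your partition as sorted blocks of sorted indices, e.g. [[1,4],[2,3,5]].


C ↔ A_5 under row/col permutation; |W(A_5)| = 720.

W_17-reps of the 7 weights in Ā_17 (same 5-coord order as C):

  λ_1 → (2, 6, 4, 2, 1)
  λ_2 → (0, 3, 6, 0, 3)
  λ_3 → (2, 6, 4, 2, 1)
  λ_4 → (4, 2, 3, 0, 2)
  λ_5 → (4, 2, 3, 0, 2)
  λ_6 → (4, 2, 3, 0, 2)
  λ_7 → (2, 6, 4, 2, 1)

Partition of {1..7} into 3 W_17-dot-orbits:

[[1, 3, 7], [2], [4, 5, 6]]


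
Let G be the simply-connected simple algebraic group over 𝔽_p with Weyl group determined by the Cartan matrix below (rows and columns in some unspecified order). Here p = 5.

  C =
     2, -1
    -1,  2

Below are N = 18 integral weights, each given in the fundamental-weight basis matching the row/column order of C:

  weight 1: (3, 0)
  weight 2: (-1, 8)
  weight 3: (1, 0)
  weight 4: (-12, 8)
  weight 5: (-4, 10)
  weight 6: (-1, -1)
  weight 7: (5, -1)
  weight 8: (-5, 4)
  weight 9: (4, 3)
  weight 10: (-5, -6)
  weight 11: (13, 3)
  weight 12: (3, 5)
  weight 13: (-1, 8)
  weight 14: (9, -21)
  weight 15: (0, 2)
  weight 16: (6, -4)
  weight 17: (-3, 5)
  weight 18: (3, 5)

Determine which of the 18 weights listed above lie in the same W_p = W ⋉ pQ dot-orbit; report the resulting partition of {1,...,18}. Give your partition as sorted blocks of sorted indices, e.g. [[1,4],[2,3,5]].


Root system A_2: the 2×2 matrix C matches after relabeling.

Alcove-folded reps (p=5, 18 weights, presented ϖ-order):

  1: (4, 1);  2: (4, 1);  3: (2, 1);  4: (1, 3);  5: (2, 1);  6: (0, 0);  7: (4, 1);  8: (4, 1);  9: (1, 0);  10: (1, 0);  11: (1, 3);  12: (1, 0);  13: (4, 1);  14: (0, 0);  15: (1, 3);  16: (2, 1);  17: (1, 3);  18: (1, 0)

Linkage partition of the 18 weights (5 classes, p=5):

[[1, 2, 7, 8, 13], [3, 5, 16], [4, 11, 15, 17], [6, 14], [9, 10, 12, 18]]


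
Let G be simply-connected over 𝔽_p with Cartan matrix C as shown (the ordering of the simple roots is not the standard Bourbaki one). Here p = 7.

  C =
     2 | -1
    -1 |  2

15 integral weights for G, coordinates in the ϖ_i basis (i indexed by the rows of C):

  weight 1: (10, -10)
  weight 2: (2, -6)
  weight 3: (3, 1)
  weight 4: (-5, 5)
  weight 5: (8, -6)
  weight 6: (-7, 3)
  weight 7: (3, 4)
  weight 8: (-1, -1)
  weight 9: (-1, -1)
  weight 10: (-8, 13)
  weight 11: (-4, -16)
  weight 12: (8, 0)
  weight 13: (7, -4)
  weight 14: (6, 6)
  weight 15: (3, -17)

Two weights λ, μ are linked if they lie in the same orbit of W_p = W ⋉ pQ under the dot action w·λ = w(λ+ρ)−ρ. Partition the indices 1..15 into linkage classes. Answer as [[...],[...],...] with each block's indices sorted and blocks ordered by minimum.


Cartan matrix: type A_2 (|W|=6); un-permuting the 2 rows.

Alcove-folded reps (p=7, 15 weights, presented ϖ-order):

  λ_1 → (2, 3)
  λ_2 → (2, 3)
  λ_3 → (4, 2)
  λ_4 → (4, 2)
  λ_5 → (2, 3)
  λ_6 → (4, 2)
  λ_7 → (2, 3)
  λ_8 → (0, 0)
  λ_9 → (0, 0)
  λ_10 → (0, 0)
  λ_11 → (3, 3)
  λ_12 → (4, 2)
  λ_13 → (4, 2)
  λ_14 → (0, 0)
  λ_15 → (2, 3)

Grouping the 15 weights by Ā_7-representative: 4 linkage classes.

[[1, 2, 5, 7, 15], [3, 4, 6, 12, 13], [8, 9, 10, 14], [11]]


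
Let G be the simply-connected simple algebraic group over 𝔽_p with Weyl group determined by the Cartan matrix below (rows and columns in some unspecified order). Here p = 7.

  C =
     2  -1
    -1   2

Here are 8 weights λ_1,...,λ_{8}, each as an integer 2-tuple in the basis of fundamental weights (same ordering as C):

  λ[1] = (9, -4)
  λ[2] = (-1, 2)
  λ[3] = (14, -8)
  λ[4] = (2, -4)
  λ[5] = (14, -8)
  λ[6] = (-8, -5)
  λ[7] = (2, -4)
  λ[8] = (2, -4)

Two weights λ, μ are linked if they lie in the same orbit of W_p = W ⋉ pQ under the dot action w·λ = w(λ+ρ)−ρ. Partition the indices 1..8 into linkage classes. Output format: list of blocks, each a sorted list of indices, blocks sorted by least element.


A_2 Cartan matrix, 2 simple roots permuted; ρ=(1,1).

Folding the 8 weights λ_j+ρ into Ā_7 (reps in the given 2-coord order):

    λ_1 → (4, 0)
    λ_2 → (0, 3)
    λ_3 → (1, 0)
    λ_4 → (0, 3)
    λ_5 → (1, 0)
    λ_6 → (0, 3)
    λ_7 → (0, 3)
    λ_8 → (0, 3)

3 distinct reps among the 8 weights ⇒ 3 W_7-linkage classes:

[[1], [2, 4, 6, 7, 8], [3, 5]]


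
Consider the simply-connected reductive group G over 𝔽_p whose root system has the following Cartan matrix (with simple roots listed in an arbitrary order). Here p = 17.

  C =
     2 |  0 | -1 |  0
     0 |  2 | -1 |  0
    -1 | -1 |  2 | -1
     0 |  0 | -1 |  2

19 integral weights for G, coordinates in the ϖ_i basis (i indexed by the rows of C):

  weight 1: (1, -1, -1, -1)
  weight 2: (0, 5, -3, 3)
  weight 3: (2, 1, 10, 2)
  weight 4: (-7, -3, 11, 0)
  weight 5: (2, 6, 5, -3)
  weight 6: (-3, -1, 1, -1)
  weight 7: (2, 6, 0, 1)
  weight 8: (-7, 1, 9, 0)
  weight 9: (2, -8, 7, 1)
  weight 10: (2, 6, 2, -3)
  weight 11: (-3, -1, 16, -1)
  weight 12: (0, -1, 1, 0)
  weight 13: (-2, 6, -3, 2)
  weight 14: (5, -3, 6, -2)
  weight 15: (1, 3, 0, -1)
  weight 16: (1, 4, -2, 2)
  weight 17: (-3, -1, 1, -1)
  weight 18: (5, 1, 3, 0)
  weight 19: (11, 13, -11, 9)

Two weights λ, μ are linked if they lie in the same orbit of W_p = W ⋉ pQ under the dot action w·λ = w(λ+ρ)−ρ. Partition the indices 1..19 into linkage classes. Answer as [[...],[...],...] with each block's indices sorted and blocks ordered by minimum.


Cartan matrix: type D_4 (|W|=192); un-permuting the 4 rows.

W_17-reps of the 19 weights in Ā_17 (same 4-coord order as C):

  λ_1 → (2, 0, 0, 0);  λ_2 → (1, 4, 1, 2);  λ_3 → (1, 0, 2, 1);  λ_4 → (6, 2, 4, 1);  λ_5 → (3, 7, 1, 2);  λ_6 → (2, 0, 0, 0);  λ_7 → (3, 7, 1, 2);  λ_8 → (6, 2, 4, 1);  λ_9 → (3, 7, 1, 2);  λ_10 → (3, 7, 1, 2);  λ_11 → (2, 0, 0, 0);  λ_12 → (1, 0, 2, 1);  λ_13 → (2, 4, 1, 0);  λ_14 → (6, 2, 4, 1);  λ_15 → (2, 4, 1, 0);  λ_16 → (1, 4, 1, 2);  λ_17 → (2, 0, 0, 0);  λ_18 → (6, 2, 4, 1);  λ_19 → (2, 4, 1, 0)

These 19 weights hit 6 W_17-dot-orbits; sizes (4, 2, 2, 4, 4, 3):

[[1, 6, 11, 17], [2, 16], [3, 12], [4, 8, 14, 18], [5, 7, 9, 10], [13, 15, 19]]


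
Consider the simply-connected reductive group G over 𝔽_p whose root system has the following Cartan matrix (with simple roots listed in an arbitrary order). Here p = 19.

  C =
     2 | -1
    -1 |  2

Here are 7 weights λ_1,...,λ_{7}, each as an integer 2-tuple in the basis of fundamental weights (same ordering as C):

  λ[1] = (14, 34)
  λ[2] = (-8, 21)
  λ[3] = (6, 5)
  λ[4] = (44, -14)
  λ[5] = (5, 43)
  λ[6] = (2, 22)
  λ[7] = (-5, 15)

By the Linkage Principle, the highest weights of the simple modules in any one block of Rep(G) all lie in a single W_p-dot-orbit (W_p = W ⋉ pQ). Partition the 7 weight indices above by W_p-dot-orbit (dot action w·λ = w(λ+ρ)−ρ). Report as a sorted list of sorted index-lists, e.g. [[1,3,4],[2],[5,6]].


Dynkin diagram of C (from the 2 off-diagonal −1 entries): A_2.

W_19-reps of the 7 weights in Ā_19 (same 2-coord order as C):

  λ_1+ρ ↦ (4, 12) · λ_2+ρ ↦ (4, 12) · λ_3+ρ ↦ (7, 6) · λ_4+ρ ↦ (7, 6) · λ_5+ρ ↦ (7, 6) · λ_6+ρ ↦ (4, 12) · λ_7+ρ ↦ (4, 12)

The 7 indices split into 2 linkage classes (same alcove rep ⇔ same W_19-dot-orbit):

[[1, 2, 6, 7], [3, 4, 5]]


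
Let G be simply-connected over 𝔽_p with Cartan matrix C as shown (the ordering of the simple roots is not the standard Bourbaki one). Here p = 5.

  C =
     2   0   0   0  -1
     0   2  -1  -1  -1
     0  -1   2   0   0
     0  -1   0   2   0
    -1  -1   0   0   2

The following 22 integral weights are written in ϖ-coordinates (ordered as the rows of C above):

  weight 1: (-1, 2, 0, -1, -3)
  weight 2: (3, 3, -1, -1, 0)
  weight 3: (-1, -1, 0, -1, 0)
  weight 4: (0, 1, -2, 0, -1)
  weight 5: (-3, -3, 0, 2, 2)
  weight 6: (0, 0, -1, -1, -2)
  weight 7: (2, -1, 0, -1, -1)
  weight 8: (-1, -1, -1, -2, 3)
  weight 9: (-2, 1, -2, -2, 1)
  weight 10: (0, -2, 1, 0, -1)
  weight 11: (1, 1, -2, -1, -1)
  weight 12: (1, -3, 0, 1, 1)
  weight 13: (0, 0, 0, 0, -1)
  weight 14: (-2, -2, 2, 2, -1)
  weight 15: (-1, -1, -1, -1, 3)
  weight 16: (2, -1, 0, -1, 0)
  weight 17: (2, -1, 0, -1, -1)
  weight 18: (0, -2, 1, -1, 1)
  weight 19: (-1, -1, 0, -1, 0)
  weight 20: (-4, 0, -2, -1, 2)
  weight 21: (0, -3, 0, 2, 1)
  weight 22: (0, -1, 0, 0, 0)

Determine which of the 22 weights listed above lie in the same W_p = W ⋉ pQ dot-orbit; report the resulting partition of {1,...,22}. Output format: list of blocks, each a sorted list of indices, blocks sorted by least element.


Dynkin diagram of C (from the 8 off-diagonal −1 entries): D_5.

Each λ_j+ρ reduced to Ā_5; 5-tuples below use C's row order:

    [1] (2, 1, 1, 0, 0)
    [2] (0, 0, 0, 0, 1)
    [3] (0, 0, 1, 0, 1)
    [4] (1, 1, 1, 1, 0)
    [5] (1, 0, 1, 1, 1)
    [6] (0, 0, 0, 0, 1)
    [7] (3, 0, 1, 0, 0)
    [8] (0, 0, 1, 0, 1)
    [9] (1, 0, 1, 1, 1)
    [10] (0, 0, 1, 0, 1)
    [11] (2, 1, 1, 0, 0)
    [12] (2, 1, 1, 0, 0)
    [13] (1, 1, 1, 1, 0)
    [14] (1, 1, 1, 1, 0)
    [15] (0, 0, 0, 0, 1)
    [16] (3, 0, 1, 0, 0)
    [17] (3, 0, 1, 0, 0)
    [18] (1, 0, 1, 1, 1)
    [19] (0, 0, 1, 0, 1)
    [20] (3, 0, 1, 0, 0)
    [21] (1, 1, 1, 1, 0)
    [22] (1, 0, 1, 1, 1)

The 22 indices split into 6 linkage classes (same alcove rep ⇔ same W_5-dot-orbit):

[[1, 11, 12], [2, 6, 15], [3, 8, 10, 19], [4, 13, 14, 21], [5, 9, 18, 22], [7, 16, 17, 20]]


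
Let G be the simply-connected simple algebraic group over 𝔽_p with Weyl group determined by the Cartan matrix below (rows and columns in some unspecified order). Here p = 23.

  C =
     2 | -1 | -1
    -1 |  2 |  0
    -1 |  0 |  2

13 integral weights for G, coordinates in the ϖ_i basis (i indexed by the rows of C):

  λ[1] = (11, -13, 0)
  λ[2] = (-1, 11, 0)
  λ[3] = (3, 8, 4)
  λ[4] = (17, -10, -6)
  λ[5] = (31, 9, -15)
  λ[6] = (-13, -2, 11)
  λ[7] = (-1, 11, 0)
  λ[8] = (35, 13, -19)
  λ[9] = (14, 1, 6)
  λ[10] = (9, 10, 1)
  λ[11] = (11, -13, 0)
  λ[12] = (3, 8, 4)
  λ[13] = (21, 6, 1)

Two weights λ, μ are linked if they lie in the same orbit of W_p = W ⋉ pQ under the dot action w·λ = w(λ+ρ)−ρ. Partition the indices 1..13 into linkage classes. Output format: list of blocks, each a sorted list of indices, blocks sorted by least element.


Cartan matrix: type A_3 (|W|=24); un-permuting the 3 rows.

Each λ_j+ρ reduced to Ā_23; 3-tuples below use C's row order:

    1: (0, 12, 1)
    2: (0, 12, 1)
    3: (4, 9, 5)
    4: (4, 9, 5)
    5: (4, 9, 5)
    6: (0, 12, 1)
    7: (0, 12, 1)
    8: (4, 9, 5)
    9: (15, 1, 6)
    10: (10, 11, 2)
    11: (0, 12, 1)
    12: (4, 9, 5)
    13: (15, 1, 6)

Partition of {1..13} into 4 W_23-dot-orbits:

[[1, 2, 6, 7, 11], [3, 4, 5, 8, 12], [9, 13], [10]]


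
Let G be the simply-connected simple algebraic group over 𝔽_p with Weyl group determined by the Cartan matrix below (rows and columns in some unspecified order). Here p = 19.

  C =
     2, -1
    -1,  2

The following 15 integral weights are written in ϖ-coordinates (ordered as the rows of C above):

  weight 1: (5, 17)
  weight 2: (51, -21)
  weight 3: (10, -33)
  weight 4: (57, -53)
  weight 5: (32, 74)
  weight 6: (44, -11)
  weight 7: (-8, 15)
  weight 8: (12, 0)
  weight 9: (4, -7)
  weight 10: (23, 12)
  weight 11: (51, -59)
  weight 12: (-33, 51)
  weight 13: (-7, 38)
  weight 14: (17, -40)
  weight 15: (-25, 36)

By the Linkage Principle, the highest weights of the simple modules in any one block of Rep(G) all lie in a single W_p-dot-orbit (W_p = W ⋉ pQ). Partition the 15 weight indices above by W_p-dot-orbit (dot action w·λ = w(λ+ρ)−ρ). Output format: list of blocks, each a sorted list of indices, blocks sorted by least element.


Dynkin diagram of C (from the 2 off-diagonal −1 entries): A_2.

Folding the 15 weights λ_j+ρ into Ā_19 (reps in the given 2-coord order):

  λ_1+ρ ↦ (1, 13)
  λ_2+ρ ↦ (13, 1)
  λ_3+ρ ↦ (6, 2)
  λ_4+ρ ↦ (1, 5)
  λ_5+ρ ↦ (13, 1)
  λ_6+ρ ↦ (7, 9)
  λ_7+ρ ↦ (7, 9)
  λ_8+ρ ↦ (13, 1)
  λ_9+ρ ↦ (1, 5)
  λ_10+ρ ↦ (1, 5)
  λ_11+ρ ↦ (1, 5)
  λ_12+ρ ↦ (13, 1)
  λ_13+ρ ↦ (13, 1)
  λ_14+ρ ↦ (1, 1)
  λ_15+ρ ↦ (1, 5)

Partition of {1..15} into 6 W_19-dot-orbits:

[[1], [2, 5, 8, 12, 13], [3], [4, 9, 10, 11, 15], [6, 7], [14]]
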